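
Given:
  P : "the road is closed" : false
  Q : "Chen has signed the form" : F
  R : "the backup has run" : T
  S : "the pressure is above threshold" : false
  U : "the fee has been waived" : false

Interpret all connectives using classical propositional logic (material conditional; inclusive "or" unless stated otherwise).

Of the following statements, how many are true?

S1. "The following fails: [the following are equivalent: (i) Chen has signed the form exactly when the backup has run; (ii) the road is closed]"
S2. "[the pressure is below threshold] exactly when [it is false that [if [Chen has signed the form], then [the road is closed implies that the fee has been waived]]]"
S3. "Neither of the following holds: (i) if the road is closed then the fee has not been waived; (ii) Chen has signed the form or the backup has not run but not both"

0

S1: In symbols: ¬((Q ↔ R) ↔ P)

Q ↔ R = F ↔ T = F
(Q ↔ R) ↔ P = F ↔ F = T
¬((Q ↔ R) ↔ P) = ¬T = F
Hence S1 is false.

S2: This is ¬S ↔ ¬(Q → (P → U)).

¬S = ¬F = T
P → U = F → F = T
Q → (P → U) = F → T = T
¬(Q → (P → U)) = ¬T = F
¬S ↔ ¬(Q → (P → U)) = T ↔ F = F
Hence S2 is false.

S3: In symbols: (P → ¬U) ↓ (Q ⊕ ¬R)

¬U = ¬F = T
P → ¬U = F → T = T
¬R = ¬T = F
Q ⊕ ¬R = F ⊕ F = F
(P → ¬U) ↓ (Q ⊕ ¬R) = T ↓ F = F
Thus S3 is false.

0 of the 3 statements are true (none).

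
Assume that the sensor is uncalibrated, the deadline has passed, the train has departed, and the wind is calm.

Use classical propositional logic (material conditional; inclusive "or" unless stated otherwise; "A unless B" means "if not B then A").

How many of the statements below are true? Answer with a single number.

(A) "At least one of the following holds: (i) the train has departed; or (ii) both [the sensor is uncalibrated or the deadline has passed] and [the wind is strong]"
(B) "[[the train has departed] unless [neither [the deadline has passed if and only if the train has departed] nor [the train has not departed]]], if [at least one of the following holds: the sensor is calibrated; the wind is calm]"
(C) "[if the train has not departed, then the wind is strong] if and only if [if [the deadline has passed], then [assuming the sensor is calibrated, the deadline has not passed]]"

3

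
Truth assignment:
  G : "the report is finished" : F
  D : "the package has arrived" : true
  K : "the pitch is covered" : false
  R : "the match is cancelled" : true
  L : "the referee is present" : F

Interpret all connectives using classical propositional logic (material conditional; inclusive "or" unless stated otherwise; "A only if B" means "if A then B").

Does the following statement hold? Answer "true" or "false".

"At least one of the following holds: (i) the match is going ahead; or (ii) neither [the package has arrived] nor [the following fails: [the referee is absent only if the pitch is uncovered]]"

Formalization: ~R | (D nor ~(~L -> ~K))

~R = ~T = F
~L = ~F = T
~K = ~F = T
~L -> ~K = T -> T = T
~(~L -> ~K) = ~T = F
D nor ~(~L -> ~K) = T nor F = F
~R | (D nor ~(~L -> ~K)) = F | F = F

False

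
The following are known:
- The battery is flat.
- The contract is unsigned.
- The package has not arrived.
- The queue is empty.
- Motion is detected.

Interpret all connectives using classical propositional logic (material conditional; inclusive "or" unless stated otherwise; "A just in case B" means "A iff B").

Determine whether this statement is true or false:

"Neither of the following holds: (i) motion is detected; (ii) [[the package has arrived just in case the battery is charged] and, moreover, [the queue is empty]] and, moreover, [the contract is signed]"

Let P = "motion is detected" (T), G = "the package has arrived" (F), D = "the battery is charged" (F), W = "the queue is empty" (T), M = "the contract is signed" (F).
Formalization: P ↓ (((G ↔ D) ∧ W) ∧ M)

G ↔ D = F ↔ F = T
(G ↔ D) ∧ W = T ∧ T = T
((G ↔ D) ∧ W) ∧ M = T ∧ F = F
P ↓ (((G ↔ D) ∧ W) ∧ M) = T ↓ F = F

false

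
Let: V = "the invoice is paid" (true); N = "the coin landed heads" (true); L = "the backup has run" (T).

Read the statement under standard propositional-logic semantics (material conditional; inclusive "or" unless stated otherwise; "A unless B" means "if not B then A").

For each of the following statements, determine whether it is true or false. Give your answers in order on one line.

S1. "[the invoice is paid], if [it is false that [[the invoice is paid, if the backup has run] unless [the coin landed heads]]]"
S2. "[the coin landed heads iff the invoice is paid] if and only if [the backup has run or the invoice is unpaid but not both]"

S1: Formalization: ~((L -> V) | N) -> V

L -> V = T -> T = T
(L -> V) | N = T | T = T
~((L -> V) | N) = ~T = F
~((L -> V) | N) -> V = F -> T = T
So S1 is true.

S2: This is (N <-> V) <-> (L xor ~V).

N <-> V = T <-> T = T
~V = ~T = F
L xor ~V = T xor F = T
(N <-> V) <-> (L xor ~V) = T <-> T = T
So S2 is true.

S1 T, S2 T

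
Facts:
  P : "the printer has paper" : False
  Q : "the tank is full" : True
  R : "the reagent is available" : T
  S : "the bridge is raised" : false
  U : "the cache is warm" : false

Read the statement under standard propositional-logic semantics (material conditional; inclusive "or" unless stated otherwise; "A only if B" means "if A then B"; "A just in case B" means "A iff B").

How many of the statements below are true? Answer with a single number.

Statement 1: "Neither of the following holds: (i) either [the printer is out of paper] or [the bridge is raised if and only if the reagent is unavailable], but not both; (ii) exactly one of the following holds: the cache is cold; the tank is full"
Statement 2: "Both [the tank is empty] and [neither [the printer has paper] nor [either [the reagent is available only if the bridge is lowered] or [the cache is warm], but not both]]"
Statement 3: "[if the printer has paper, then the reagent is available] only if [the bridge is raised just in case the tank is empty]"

Statement 1: In symbols: (not P xor (S iff not R)) nor (not U xor Q)

not P = not False = True
not R = not True = False
S iff not R = False iff False = True
not P xor (S iff not R) = True xor True = False
not U = not False = True
not U xor Q = True xor True = False
(not P xor (S iff not R)) nor (not U xor Q) = False nor False = True
Hence Statement 1 is true.

Statement 2: Parsed as not Q and (P nor ((R -> not S) xor U))

not Q = not True = False
not S = not False = True
R -> not S = True -> True = True
(R -> not S) xor U = True xor False = True
P nor ((R -> not S) xor U) = False nor True = False
not Q and (P nor ((R -> not S) xor U)) = False and False = False
Thus Statement 2 is false.

Statement 3: Formalization: (P -> R) -> (S iff not Q)

P -> R = False -> True = True
not Q = not True = False
S iff not Q = False iff False = True
(P -> R) -> (S iff not Q) = True -> True = True
So Statement 3 is true.

2 of the 3 statements are true.

2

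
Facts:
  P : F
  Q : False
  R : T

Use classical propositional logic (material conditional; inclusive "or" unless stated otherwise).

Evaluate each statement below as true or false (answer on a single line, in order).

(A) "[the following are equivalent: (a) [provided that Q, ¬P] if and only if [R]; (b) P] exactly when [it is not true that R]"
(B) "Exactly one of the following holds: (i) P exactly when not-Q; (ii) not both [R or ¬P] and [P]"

(A) true / (B) true

(A): In symbols: (((Q -> not P) iff R) iff P) iff not R

not P = not False = True
Q -> not P = False -> True = True
(Q -> not P) iff R = True iff True = True
((Q -> not P) iff R) iff P = True iff False = False
not R = not True = False
(((Q -> not P) iff R) iff P) iff not R = False iff False = True
Hence (A) is true.

(B): Parsed as (P iff not Q) xor ((R or not P) nand P)

not Q = not False = True
P iff not Q = False iff True = False
not P = not False = True
R or not P = True or True = True
(R or not P) nand P = True nand False = True
(P iff not Q) xor ((R or not P) nand P) = False xor True = True
Thus (B) is true.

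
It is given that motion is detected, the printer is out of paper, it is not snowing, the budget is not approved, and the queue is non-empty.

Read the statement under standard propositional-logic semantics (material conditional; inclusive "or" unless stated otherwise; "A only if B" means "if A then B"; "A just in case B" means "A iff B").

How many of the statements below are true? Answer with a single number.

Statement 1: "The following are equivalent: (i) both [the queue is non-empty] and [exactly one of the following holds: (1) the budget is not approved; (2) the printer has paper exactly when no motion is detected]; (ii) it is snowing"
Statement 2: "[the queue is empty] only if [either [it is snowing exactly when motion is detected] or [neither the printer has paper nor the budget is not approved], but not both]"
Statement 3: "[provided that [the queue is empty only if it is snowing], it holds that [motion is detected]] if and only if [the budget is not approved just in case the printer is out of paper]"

Let H = "the queue is empty" (False), R = "the budget is approved" (False), W = "the printer has paper" (False), N = "motion is detected" (True), V = "it is snowing" (False).

Statement 1: Parsed as (not H and (not R xor (W iff not N))) iff V

not H = not False = True
not R = not False = True
not N = not True = False
W iff not N = False iff False = True
not R xor (W iff not N) = True xor True = False
not H and (not R xor (W iff not N)) = True and False = False
(not H and (not R xor (W iff not N))) iff V = False iff False = True
So Statement 1 is true.

Statement 2: Formalization: H -> ((V iff N) xor (W nor not R))

V iff N = False iff True = False
not R = not False = True
W nor not R = False nor True = False
(V iff N) xor (W nor not R) = False xor False = False
H -> ((V iff N) xor (W nor not R)) = False -> False = True
Hence Statement 2 is true.

Statement 3: Formalization: ((H -> V) -> N) iff (not R iff not W)

H -> V = False -> False = True
(H -> V) -> N = True -> True = True
not R = not False = True
not W = not False = True
not R iff not W = True iff True = True
((H -> V) -> N) iff (not R iff not W) = True iff True = True
So Statement 3 is true.

3 of the 3 statements are true (Statement 1, Statement 2, Statement 3).

3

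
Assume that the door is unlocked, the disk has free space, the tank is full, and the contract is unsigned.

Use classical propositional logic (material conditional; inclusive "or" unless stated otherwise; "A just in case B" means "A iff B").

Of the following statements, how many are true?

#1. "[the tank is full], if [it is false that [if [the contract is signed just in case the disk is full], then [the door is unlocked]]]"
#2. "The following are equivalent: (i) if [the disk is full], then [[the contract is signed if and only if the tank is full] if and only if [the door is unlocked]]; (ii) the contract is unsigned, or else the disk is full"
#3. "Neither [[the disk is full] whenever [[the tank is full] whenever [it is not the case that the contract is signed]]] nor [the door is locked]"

3

Let K = "the contract is signed" (F), M = "the disk is full" (F), G = "the door is locked" (F), P = "the tank is full" (T).

#1: Formalization: ¬((K ↔ M) → ¬G) → P

K ↔ M = F ↔ F = T
¬G = ¬F = T
(K ↔ M) → ¬G = T → T = T
¬((K ↔ M) → ¬G) = ¬T = F
¬((K ↔ M) → ¬G) → P = F → T = T
Thus #1 is true.

#2: Parsed as (M → ((K ↔ P) ↔ ¬G)) ↔ (¬K ∨ M)

K ↔ P = F ↔ T = F
¬G = ¬F = T
(K ↔ P) ↔ ¬G = F ↔ T = F
M → ((K ↔ P) ↔ ¬G) = F → F = T
¬K = ¬F = T
¬K ∨ M = T ∨ F = T
(M → ((K ↔ P) ↔ ¬G)) ↔ (¬K ∨ M) = T ↔ T = T
So #2 is true.

#3: Formalization: ((¬K → P) → M) ↓ G

¬K = ¬F = T
¬K → P = T → T = T
(¬K → P) → M = T → F = F
((¬K → P) → M) ↓ G = F ↓ F = T
So #3 is true.

True statements: 3.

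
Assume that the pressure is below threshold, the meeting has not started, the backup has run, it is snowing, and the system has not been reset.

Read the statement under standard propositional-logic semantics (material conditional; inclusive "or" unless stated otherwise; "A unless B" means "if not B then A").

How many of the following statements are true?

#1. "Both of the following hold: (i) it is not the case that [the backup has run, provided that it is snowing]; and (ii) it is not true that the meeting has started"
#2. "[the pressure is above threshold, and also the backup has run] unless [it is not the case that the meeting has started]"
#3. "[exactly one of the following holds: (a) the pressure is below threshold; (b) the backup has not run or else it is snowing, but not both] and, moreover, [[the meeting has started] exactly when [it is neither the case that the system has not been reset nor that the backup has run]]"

Let S = "it is snowing" (T), R = "the backup has run" (T), Q = "the meeting has started" (F), P = "the pressure is above threshold" (F), U = "the system has been reset" (F).

#1: Parsed as ~(S -> R) & ~Q

S -> R = T -> T = T
~(S -> R) = ~T = F
~Q = ~F = T
~(S -> R) & ~Q = F & T = F
Thus #1 is false.

#2: Parsed as (P & R) | ~Q

P & R = F & T = F
~Q = ~F = T
(P & R) | ~Q = F | T = T
Thus #2 is true.

#3: Formalization: (~P xor (~R xor S)) & (Q <-> (~U nor R))

~P = ~F = T
~R = ~T = F
~R xor S = F xor T = T
~P xor (~R xor S) = T xor T = F
~U = ~F = T
~U nor R = T nor T = F
Q <-> (~U nor R) = F <-> F = T
(~P xor (~R xor S)) & (Q <-> (~U nor R)) = F & T = F
Hence #3 is false.

Count: 1.

1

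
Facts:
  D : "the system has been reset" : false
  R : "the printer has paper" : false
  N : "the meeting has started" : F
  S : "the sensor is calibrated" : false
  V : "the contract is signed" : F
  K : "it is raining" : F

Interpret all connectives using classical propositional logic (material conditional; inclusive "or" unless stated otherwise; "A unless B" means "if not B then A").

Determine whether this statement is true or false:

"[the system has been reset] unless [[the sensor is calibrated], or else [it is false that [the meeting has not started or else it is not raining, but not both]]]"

True

In symbols: D | (S | ~(~N xor ~K))

~N = ~F = T
~K = ~F = T
~N xor ~K = T xor T = F
~(~N xor ~K) = ~F = T
S | ~(~N xor ~K) = F | T = T
D | (S | ~(~N xor ~K)) = F | T = T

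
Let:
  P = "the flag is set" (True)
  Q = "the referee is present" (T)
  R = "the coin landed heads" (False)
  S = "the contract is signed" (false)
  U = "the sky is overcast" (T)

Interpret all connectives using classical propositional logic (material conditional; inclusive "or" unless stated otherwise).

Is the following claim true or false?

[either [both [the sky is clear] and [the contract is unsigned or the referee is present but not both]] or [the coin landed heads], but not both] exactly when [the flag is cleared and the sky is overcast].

The statement is true.

Parsed as ((~U & (~S xor Q)) xor R) <-> (~P & U)

~U = ~T = F
~S = ~F = T
~S xor Q = T xor T = F
~U & (~S xor Q) = F & F = F
(~U & (~S xor Q)) xor R = F xor F = F
~P = ~T = F
~P & U = F & T = F
((~U & (~S xor Q)) xor R) <-> (~P & U) = F <-> F = T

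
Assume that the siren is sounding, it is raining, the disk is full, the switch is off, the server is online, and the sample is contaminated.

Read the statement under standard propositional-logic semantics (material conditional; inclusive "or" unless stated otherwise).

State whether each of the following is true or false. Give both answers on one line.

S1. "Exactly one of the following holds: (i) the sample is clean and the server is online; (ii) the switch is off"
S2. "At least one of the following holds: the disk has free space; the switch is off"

S1 true, S2 true

Let S = "the sample is contaminated" (T), W = "the server is online" (T), L = "the switch is on" (F), Q = "the disk is full" (T).

S1: This is (¬S ∧ W) ⊕ ¬L.

¬S = ¬T = F
¬S ∧ W = F ∧ T = F
¬L = ¬F = T
(¬S ∧ W) ⊕ ¬L = F ⊕ T = T
So S1 is true.

S2: Formalization: ¬Q ∨ ¬L

¬Q = ¬T = F
¬L = ¬F = T
¬Q ∨ ¬L = F ∨ T = T
So S2 is true.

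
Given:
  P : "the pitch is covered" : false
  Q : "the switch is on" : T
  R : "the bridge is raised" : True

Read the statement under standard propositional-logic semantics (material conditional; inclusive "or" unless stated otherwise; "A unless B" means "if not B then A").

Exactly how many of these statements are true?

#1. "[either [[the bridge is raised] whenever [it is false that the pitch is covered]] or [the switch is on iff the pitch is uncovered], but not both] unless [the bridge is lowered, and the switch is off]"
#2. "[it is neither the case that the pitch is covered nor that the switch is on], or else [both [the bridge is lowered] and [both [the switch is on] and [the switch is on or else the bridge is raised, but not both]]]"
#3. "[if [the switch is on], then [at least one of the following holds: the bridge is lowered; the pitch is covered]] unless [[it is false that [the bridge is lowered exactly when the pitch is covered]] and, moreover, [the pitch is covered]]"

0

#1: Formalization: ((not P -> R) xor (Q iff not P)) or (not R and not Q)

not P = not False = True
not P -> R = True -> True = True
not P = not False = True
Q iff not P = True iff True = True
(not P -> R) xor (Q iff not P) = True xor True = False
not R = not True = False
not Q = not True = False
not R and not Q = False and False = False
((not P -> R) xor (Q iff not P)) or (not R and not Q) = False or False = False
Thus #1 is false.

#2: Formalization: (P nor Q) or (not R and (Q and (Q xor R)))

P nor Q = False nor True = False
not R = not True = False
Q xor R = True xor True = False
Q and (Q xor R) = True and False = False
not R and (Q and (Q xor R)) = False and False = False
(P nor Q) or (not R and (Q and (Q xor R))) = False or False = False
So #2 is false.

#3: This is (Q -> (not R or P)) or (not (not R iff P) and P).

not R = not True = False
not R or P = False or False = False
Q -> (not R or P) = True -> False = False
not R = not True = False
not R iff P = False iff False = True
not (not R iff P) = not True = False
not (not R iff P) and P = False and False = False
(Q -> (not R or P)) or (not (not R iff P) and P) = False or False = False
Hence #3 is false.

Count: 0.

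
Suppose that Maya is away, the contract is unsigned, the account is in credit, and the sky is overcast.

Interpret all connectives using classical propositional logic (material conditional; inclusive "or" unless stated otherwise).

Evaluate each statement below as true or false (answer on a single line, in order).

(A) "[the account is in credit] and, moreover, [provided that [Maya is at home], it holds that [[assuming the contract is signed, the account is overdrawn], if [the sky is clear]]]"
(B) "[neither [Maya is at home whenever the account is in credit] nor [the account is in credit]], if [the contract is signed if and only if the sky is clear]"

(A) True, (B) False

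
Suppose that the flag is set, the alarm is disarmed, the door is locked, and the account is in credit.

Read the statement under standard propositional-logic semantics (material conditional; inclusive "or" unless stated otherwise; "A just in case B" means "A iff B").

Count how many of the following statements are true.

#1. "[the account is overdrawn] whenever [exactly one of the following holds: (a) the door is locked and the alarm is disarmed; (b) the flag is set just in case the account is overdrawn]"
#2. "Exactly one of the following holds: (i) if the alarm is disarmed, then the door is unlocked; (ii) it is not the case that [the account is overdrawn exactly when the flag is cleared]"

0

Let R = "the door is locked" (T), Q = "the alarm is armed" (F), P = "the flag is set" (T), S = "the account is overdrawn" (F).

#1: In symbols: ((R & ~Q) xor (P <-> S)) -> S

~Q = ~F = T
R & ~Q = T & T = T
P <-> S = T <-> F = F
(R & ~Q) xor (P <-> S) = T xor F = T
((R & ~Q) xor (P <-> S)) -> S = T -> F = F
Thus #1 is false.

#2: Parsed as (~Q -> ~R) xor ~(S <-> ~P)

~Q = ~F = T
~R = ~T = F
~Q -> ~R = T -> F = F
~P = ~T = F
S <-> ~P = F <-> F = T
~(S <-> ~P) = ~T = F
(~Q -> ~R) xor ~(S <-> ~P) = F xor F = F
So #2 is false.

Count: 0.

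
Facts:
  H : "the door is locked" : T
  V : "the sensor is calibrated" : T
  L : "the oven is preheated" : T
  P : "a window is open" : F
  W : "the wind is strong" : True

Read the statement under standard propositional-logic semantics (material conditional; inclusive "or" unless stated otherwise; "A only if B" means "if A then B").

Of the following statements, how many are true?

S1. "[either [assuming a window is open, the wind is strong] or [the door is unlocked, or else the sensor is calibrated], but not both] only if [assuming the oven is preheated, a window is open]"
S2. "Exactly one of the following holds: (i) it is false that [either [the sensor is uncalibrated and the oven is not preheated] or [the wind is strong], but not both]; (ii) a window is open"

S1: This is ((P -> W) xor (~H | V)) -> (L -> P).

P -> W = F -> T = T
~H = ~T = F
~H | V = F | T = T
(P -> W) xor (~H | V) = T xor T = F
L -> P = T -> F = F
((P -> W) xor (~H | V)) -> (L -> P) = F -> F = T
So S1 is true.

S2: This is ~((~V & ~L) xor W) xor P.

~V = ~T = F
~L = ~T = F
~V & ~L = F & F = F
(~V & ~L) xor W = F xor T = T
~((~V & ~L) xor W) = ~T = F
~((~V & ~L) xor W) xor P = F xor F = F
Hence S2 is false.

1 of the 2 statements is true (S1).

1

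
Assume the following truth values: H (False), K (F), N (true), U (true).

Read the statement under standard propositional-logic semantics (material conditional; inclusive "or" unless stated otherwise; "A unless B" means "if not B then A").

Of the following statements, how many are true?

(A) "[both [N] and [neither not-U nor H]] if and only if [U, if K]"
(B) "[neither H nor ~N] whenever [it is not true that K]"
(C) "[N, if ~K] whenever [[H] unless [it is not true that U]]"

3

(A): Parsed as (N ∧ (¬U ↓ H)) ↔ (K → U)

¬U = ¬T = F
¬U ↓ H = F ↓ F = T
N ∧ (¬U ↓ H) = T ∧ T = T
K → U = F → T = T
(N ∧ (¬U ↓ H)) ↔ (K → U) = T ↔ T = T
Hence (A) is true.

(B): This is ¬K → (H ↓ ¬N).

¬K = ¬F = T
¬N = ¬T = F
H ↓ ¬N = F ↓ F = T
¬K → (H ↓ ¬N) = T → T = T
Thus (B) is true.

(C): This is (H ∨ ¬U) → (¬K → N).

¬U = ¬T = F
H ∨ ¬U = F ∨ F = F
¬K = ¬F = T
¬K → N = T → T = T
(H ∨ ¬U) → (¬K → N) = F → T = T
So (C) is true.

3 of the 3 statements are true ((A), (B), (C)).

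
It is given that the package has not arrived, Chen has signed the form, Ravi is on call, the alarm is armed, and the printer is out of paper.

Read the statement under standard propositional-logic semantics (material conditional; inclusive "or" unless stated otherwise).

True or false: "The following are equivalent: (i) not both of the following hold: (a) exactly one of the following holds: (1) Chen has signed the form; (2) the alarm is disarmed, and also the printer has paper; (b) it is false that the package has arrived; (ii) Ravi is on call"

Let Q = "Chen has signed the form" (T), S = "the alarm is armed" (T), U = "the printer has paper" (F), P = "the package has arrived" (F), R = "Ravi is on call" (T).
Formalization: ((Q xor (~S & U)) nand ~P) <-> R

~S = ~T = F
~S & U = F & F = F
Q xor (~S & U) = T xor F = T
~P = ~F = T
(Q xor (~S & U)) nand ~P = T nand T = F
((Q xor (~S & U)) nand ~P) <-> R = F <-> T = F

The statement is false.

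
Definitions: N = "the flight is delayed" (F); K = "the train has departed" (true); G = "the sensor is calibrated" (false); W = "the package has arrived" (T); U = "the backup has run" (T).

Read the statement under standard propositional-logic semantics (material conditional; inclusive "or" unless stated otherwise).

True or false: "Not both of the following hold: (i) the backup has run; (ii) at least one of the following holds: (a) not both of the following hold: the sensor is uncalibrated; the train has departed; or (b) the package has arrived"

Values: U=T, G=F, K=T, W=T.
Parsed as U ↑ ((¬G ↑ K) ∨ W)

¬G = ¬F = T
¬G ↑ K = T ↑ T = F
(¬G ↑ K) ∨ W = F ∨ T = T
U ↑ ((¬G ↑ K) ∨ W) = T ↑ T = F

false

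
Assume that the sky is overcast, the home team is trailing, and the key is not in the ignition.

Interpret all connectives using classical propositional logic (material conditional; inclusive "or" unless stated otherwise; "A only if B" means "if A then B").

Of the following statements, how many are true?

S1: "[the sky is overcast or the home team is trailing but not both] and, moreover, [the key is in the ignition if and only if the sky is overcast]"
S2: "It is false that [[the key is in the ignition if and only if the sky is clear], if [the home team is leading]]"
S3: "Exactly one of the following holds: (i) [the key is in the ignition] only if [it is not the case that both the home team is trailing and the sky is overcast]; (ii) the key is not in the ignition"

0

Let L = "the sky is overcast" (T), W = "the home team is leading" (F), U = "the key is in the ignition" (F).

S1: This is (L ⊕ ¬W) ∧ (U ↔ L).

¬W = ¬F = T
L ⊕ ¬W = T ⊕ T = F
U ↔ L = F ↔ T = F
(L ⊕ ¬W) ∧ (U ↔ L) = F ∧ F = F
Hence S1 is false.

S2: Parsed as ¬(W → (U ↔ ¬L))

¬L = ¬T = F
U ↔ ¬L = F ↔ F = T
W → (U ↔ ¬L) = F → T = T
¬(W → (U ↔ ¬L)) = ¬T = F
Thus S2 is false.

S3: Parsed as (U → (¬W ↑ L)) ⊕ ¬U

¬W = ¬F = T
¬W ↑ L = T ↑ T = F
U → (¬W ↑ L) = F → F = T
¬U = ¬F = T
(U → (¬W ↑ L)) ⊕ ¬U = T ⊕ T = F
So S3 is false.

True statements: 0 (none).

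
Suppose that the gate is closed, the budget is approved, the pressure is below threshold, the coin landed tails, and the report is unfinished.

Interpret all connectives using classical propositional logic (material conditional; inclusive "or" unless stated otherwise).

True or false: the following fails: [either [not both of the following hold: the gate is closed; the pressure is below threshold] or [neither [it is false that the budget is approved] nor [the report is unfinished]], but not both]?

true

Let P = "the gate is open" (False), R = "the pressure is above threshold" (False), Q = "the budget is approved" (True), U = "the report is finished" (False).
Formalization: not ((not P nand not R) xor (not Q nor not U))

not P = not False = True
not R = not False = True
not P nand not R = True nand True = False
not Q = not True = False
not U = not False = True
not Q nor not U = False nor True = False
(not P nand not R) xor (not Q nor not U) = False xor False = False
not ((not P nand not R) xor (not Q nor not U)) = not False = True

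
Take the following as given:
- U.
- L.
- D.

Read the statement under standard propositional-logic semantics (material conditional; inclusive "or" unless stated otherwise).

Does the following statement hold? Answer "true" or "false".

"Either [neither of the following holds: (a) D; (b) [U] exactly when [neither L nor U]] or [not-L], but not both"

False.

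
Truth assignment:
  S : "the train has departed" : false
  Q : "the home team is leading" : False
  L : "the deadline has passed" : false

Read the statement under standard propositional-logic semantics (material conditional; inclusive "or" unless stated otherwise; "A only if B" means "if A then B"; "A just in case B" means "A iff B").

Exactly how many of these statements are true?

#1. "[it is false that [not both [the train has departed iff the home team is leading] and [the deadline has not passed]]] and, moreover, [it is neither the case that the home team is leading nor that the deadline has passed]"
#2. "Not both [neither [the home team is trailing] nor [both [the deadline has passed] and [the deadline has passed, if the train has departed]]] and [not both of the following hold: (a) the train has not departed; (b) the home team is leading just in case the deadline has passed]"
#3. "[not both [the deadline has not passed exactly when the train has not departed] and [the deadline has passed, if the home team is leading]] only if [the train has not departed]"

#1: In symbols: ~((S <-> Q) nand ~L) & (Q nor L)

S <-> Q = F <-> F = T
~L = ~F = T
(S <-> Q) nand ~L = T nand T = F
~((S <-> Q) nand ~L) = ~F = T
Q nor L = F nor F = T
~((S <-> Q) nand ~L) & (Q nor L) = T & T = T
Thus #1 is true.

#2: In symbols: (~Q nor (L & (S -> L))) nand (~S nand (Q <-> L))

~Q = ~F = T
S -> L = F -> F = T
L & (S -> L) = F & T = F
~Q nor (L & (S -> L)) = T nor F = F
~S = ~F = T
Q <-> L = F <-> F = T
~S nand (Q <-> L) = T nand T = F
(~Q nor (L & (S -> L))) nand (~S nand (Q <-> L)) = F nand F = T
So #2 is true.

#3: This is ((~L <-> ~S) nand (Q -> L)) -> ~S.

~L = ~F = T
~S = ~F = T
~L <-> ~S = T <-> T = T
Q -> L = F -> F = T
(~L <-> ~S) nand (Q -> L) = T nand T = F
~S = ~F = T
((~L <-> ~S) nand (Q -> L)) -> ~S = F -> T = T
Hence #3 is true.

True statements: 3 (#1, #2, #3).

3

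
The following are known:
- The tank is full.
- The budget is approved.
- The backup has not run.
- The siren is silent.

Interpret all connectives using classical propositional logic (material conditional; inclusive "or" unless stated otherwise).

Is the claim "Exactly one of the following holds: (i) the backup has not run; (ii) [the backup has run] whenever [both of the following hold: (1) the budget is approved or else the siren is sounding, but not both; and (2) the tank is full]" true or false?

Let R = "the backup has run" (False), H = "the budget is approved" (True), N = "the siren is sounding" (False), Q = "the tank is full" (True).
In symbols: not R xor (((H xor N) and Q) -> R)

not R = not False = True
H xor N = True xor False = True
(H xor N) and Q = True and True = True
((H xor N) and Q) -> R = True -> False = False
not R xor (((H xor N) and Q) -> R) = True xor False = True

True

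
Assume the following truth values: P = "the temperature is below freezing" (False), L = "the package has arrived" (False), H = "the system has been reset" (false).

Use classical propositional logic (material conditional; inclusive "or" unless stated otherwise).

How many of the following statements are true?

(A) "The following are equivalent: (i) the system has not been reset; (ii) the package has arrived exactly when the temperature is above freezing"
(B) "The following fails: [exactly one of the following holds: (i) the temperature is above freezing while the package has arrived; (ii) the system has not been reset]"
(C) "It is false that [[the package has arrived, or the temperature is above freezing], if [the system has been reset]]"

0

(A): In symbols: not H iff (L iff not P)

not H = not False = True
not P = not False = True
L iff not P = False iff True = False
not H iff (L iff not P) = True iff False = False
So (A) is false.

(B): Formalization: not ((not P and L) xor not H)

not P = not False = True
not P and L = True and False = False
not H = not False = True
(not P and L) xor not H = False xor True = True
not ((not P and L) xor not H) = not True = False
Thus (B) is false.

(C): Formalization: not (H -> (L or not P))

not P = not False = True
L or not P = False or True = True
H -> (L or not P) = False -> True = True
not (H -> (L or not P)) = not True = False
So (C) is false.

True statements: 0 (none).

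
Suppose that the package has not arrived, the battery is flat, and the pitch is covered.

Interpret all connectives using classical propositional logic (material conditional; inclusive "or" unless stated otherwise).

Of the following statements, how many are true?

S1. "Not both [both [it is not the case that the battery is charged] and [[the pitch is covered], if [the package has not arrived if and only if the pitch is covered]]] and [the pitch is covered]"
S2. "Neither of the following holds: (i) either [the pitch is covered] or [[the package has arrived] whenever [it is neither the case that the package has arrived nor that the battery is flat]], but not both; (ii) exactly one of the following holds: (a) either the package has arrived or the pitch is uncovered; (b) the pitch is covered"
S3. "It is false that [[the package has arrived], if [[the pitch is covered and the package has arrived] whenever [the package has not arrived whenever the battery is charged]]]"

0

Let Q = "the battery is charged" (False), P = "the package has arrived" (False), R = "the pitch is covered" (True).

S1: This is (not Q and ((not P iff R) -> R)) nand R.

not Q = not False = True
not P = not False = True
not P iff R = True iff True = True
(not P iff R) -> R = True -> True = True
not Q and ((not P iff R) -> R) = True and True = True
(not Q and ((not P iff R) -> R)) nand R = True nand True = False
So S1 is false.

S2: This is (R xor ((P nor not Q) -> P)) nor ((P or not R) xor R).

not Q = not False = True
P nor not Q = False nor True = False
(P nor not Q) -> P = False -> False = True
R xor ((P nor not Q) -> P) = True xor True = False
not R = not True = False
P or not R = False or False = False
(P or not R) xor R = False xor True = True
(R xor ((P nor not Q) -> P)) nor ((P or not R) xor R) = False nor True = False
Hence S2 is false.

S3: This is not (((Q -> not P) -> (R and P)) -> P).

not P = not False = True
Q -> not P = False -> True = True
R and P = True and False = False
(Q -> not P) -> (R and P) = True -> False = False
((Q -> not P) -> (R and P)) -> P = False -> False = True
not (((Q -> not P) -> (R and P)) -> P) = not True = False
Thus S3 is false.

0 of the 3 statements are true (none).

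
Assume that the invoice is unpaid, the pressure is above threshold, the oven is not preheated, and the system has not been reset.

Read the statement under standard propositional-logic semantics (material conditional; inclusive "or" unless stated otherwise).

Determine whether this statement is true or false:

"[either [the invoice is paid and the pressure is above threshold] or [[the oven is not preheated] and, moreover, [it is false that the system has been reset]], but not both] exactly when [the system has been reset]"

false

Let R = "the invoice is paid" (F), W = "the pressure is above threshold" (T), P = "the oven is preheated" (F), G = "the system has been reset" (F).
This is ((R ∧ W) ⊕ (¬P ∧ ¬G)) ↔ G.

R ∧ W = F ∧ T = F
¬P = ¬F = T
¬G = ¬F = T
¬P ∧ ¬G = T ∧ T = T
(R ∧ W) ⊕ (¬P ∧ ¬G) = F ⊕ T = T
((R ∧ W) ⊕ (¬P ∧ ¬G)) ↔ G = T ↔ F = F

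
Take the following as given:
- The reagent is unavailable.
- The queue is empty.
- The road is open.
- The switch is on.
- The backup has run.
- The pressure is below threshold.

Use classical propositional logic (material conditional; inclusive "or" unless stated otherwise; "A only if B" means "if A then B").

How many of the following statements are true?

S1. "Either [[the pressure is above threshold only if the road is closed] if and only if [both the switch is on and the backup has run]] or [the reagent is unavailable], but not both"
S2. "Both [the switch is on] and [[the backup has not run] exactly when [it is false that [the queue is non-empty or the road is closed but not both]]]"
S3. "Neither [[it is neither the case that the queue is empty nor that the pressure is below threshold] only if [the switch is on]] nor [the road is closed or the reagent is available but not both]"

0

Let U = "the pressure is above threshold" (False), K = "the road is closed" (False), Q = "the switch is on" (True), D = "the backup has run" (True), R = "the reagent is available" (False), M = "the queue is empty" (True).

S1: This is ((U -> K) iff (Q and D)) xor not R.

U -> K = False -> False = True
Q and D = True and True = True
(U -> K) iff (Q and D) = True iff True = True
not R = not False = True
((U -> K) iff (Q and D)) xor not R = True xor True = False
Hence S1 is false.

S2: This is Q and (not D iff not (not M xor K)).

not D = not True = False
not M = not True = False
not M xor K = False xor False = False
not (not M xor K) = not False = True
not D iff not (not M xor K) = False iff True = False
Q and (not D iff not (not M xor K)) = True and False = False
Hence S2 is false.

S3: In symbols: ((M nor not U) -> Q) nor (K xor R)

not U = not False = True
M nor not U = True nor True = False
(M nor not U) -> Q = False -> True = True
K xor R = False xor False = False
((M nor not U) -> Q) nor (K xor R) = True nor False = False
Thus S3 is false.

0 of the 3 statements are true (none).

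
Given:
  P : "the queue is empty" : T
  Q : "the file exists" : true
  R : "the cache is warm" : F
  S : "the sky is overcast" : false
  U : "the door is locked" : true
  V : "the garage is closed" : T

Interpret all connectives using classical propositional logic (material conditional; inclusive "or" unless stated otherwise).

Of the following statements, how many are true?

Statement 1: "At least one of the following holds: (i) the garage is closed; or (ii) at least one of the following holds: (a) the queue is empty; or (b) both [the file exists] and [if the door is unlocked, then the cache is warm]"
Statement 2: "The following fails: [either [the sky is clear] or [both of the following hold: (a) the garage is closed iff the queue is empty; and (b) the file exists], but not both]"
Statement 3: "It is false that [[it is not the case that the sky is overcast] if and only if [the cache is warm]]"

3

Statement 1: Formalization: V | (P | (Q & (~U -> R)))

~U = ~T = F
~U -> R = F -> F = T
Q & (~U -> R) = T & T = T
P | (Q & (~U -> R)) = T | T = T
V | (P | (Q & (~U -> R))) = T | T = T
So Statement 1 is true.

Statement 2: Formalization: ~(~S xor ((V <-> P) & Q))

~S = ~F = T
V <-> P = T <-> T = T
(V <-> P) & Q = T & T = T
~S xor ((V <-> P) & Q) = T xor T = F
~(~S xor ((V <-> P) & Q)) = ~F = T
Hence Statement 2 is true.

Statement 3: Formalization: ~(~S <-> R)

~S = ~F = T
~S <-> R = T <-> F = F
~(~S <-> R) = ~F = T
Thus Statement 3 is true.

Count: 3.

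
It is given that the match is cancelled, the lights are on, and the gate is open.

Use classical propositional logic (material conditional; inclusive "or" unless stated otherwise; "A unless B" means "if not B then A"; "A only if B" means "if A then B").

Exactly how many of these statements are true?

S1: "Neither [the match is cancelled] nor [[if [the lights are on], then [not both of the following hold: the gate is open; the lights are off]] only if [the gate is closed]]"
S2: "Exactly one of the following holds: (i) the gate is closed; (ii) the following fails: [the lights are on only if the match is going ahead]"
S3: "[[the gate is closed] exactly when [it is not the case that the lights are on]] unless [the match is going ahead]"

2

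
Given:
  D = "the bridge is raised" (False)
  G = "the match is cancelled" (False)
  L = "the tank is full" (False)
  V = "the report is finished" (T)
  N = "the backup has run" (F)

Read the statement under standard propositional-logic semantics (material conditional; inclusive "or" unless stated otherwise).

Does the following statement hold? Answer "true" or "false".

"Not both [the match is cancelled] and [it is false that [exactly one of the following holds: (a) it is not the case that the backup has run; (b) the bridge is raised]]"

true

In symbols: G nand ~(~N xor D)

~N = ~F = T
~N xor D = T xor F = T
~(~N xor D) = ~T = F
G nand ~(~N xor D) = F nand F = T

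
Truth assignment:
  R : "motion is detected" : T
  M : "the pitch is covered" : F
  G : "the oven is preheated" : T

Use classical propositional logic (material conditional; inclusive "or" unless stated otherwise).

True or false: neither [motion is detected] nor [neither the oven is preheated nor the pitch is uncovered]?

The statement is false.

Parsed as R nor (G nor not M)

not M = not False = True
G nor not M = True nor True = False
R nor (G nor not M) = True nor False = False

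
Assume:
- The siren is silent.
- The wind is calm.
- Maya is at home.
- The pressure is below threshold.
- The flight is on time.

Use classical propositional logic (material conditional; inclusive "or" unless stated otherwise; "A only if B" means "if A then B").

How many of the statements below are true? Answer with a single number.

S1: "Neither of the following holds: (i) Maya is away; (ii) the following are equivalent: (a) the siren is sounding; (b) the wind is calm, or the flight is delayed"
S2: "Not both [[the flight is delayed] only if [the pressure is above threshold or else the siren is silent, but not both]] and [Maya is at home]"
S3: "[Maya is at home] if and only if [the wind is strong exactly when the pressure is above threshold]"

Let R = "Maya is at home" (T), P = "the siren is sounding" (F), Q = "the wind is strong" (F), U = "the flight is delayed" (F), S = "the pressure is above threshold" (F).

S1: In symbols: ¬R ↓ (P ↔ (¬Q ∨ U))

¬R = ¬T = F
¬Q = ¬F = T
¬Q ∨ U = T ∨ F = T
P ↔ (¬Q ∨ U) = F ↔ T = F
¬R ↓ (P ↔ (¬Q ∨ U)) = F ↓ F = T
Thus S1 is true.

S2: In symbols: (U → (S ⊕ ¬P)) ↑ R

¬P = ¬F = T
S ⊕ ¬P = F ⊕ T = T
U → (S ⊕ ¬P) = F → T = T
(U → (S ⊕ ¬P)) ↑ R = T ↑ T = F
Thus S2 is false.

S3: This is R ↔ (Q ↔ S).

Q ↔ S = F ↔ F = T
R ↔ (Q ↔ S) = T ↔ T = T
Thus S3 is true.

Count: 2.

2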